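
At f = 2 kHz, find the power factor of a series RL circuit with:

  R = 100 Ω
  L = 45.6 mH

Step 1 — Angular frequency: ω = 2π·f = 2π·2000 = 1.257e+04 rad/s.
Step 2 — Component impedances:
  R: Z = R = 100 Ω
  L: Z = jωL = j·1.257e+04·0.0456 = 0 + j573 Ω
Step 3 — Series combination: Z_total = R + L = 100 + j573 Ω = 581.7∠80.1° Ω.
Step 4 — Power factor: PF = cos(φ) = Re(Z)/|Z| = 100/581.7 = 0.1719.
Step 5 — Type: Im(Z) = 573 ⇒ lagging (phase φ = 80.1°).

PF = 0.1719 (lagging, φ = 80.1°)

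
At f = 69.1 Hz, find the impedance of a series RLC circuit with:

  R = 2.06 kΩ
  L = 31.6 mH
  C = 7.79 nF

Step 1 — Angular frequency: ω = 2π·f = 2π·69.1 = 434.2 rad/s.
Step 2 — Component impedances:
  R: Z = R = 2060 Ω
  L: Z = jωL = j·434.2·0.0316 = 0 + j13.72 Ω
  C: Z = 1/(jωC) = -j/(ω·C) = 0 - j2.957e+05 Ω
Step 3 — Series combination: Z_total = R + L + C = 2060 - j2.957e+05 Ω = 2.957e+05∠-89.6° Ω.

Z = 2060 - j2.957e+05 Ω = 2.957e+05∠-89.6° Ω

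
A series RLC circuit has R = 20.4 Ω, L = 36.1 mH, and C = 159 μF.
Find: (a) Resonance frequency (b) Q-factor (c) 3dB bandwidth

Step 1 — Resonance: ω₀ = 1/√(LC) = 1/√(0.0361·0.000159) = 417.4 rad/s.
Step 2 — f₀ = ω₀/(2π) = 66.43 Hz.
Step 3 — Series Q: Q = ω₀L/R = 417.4·0.0361/20.4 = 0.7386.
Step 4 — Bandwidth: Δω = ω₀/Q = 565.1 rad/s; BW = Δω/(2π) = 89.94 Hz.

(a) f₀ = 66.43 Hz  (b) Q = 0.7386  (c) BW = 89.94 Hz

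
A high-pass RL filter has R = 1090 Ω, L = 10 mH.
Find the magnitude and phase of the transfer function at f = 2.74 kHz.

Step 1 — Angular frequency: ω = 2π·2740 = 1.722e+04 rad/s.
Step 2 — Transfer function: H(jω) = jωL/(R + jωL).
Step 3 — Numerator jωL = j·172.2; denominator R + jωL = 1090 + j172.2.
Step 4 — H = 0.02434 + j0.1541.
Step 5 — Magnitude: |H| = 0.156 (-16.1 dB); phase: φ = 81.0°.

|H| = 0.156 (-16.1 dB), φ = 81.0°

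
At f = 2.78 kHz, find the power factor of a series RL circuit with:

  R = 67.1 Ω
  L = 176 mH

Step 1 — Angular frequency: ω = 2π·f = 2π·2780 = 1.747e+04 rad/s.
Step 2 — Component impedances:
  R: Z = R = 67.1 Ω
  L: Z = jωL = j·1.747e+04·0.176 = 0 + j3074 Ω
Step 3 — Series combination: Z_total = R + L = 67.1 + j3074 Ω = 3075∠88.7° Ω.
Step 4 — Power factor: PF = cos(φ) = Re(Z)/|Z| = 67.1/3075 = 0.02182.
Step 5 — Type: Im(Z) = 3074 ⇒ lagging (phase φ = 88.7°).

PF = 0.02182 (lagging, φ = 88.7°)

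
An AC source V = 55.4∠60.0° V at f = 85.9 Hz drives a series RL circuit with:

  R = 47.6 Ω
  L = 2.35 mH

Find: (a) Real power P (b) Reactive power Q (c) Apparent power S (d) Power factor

Step 1 — Angular frequency: ω = 2π·f = 2π·85.9 = 539.7 rad/s.
Step 2 — Component impedances:
  R: Z = R = 47.6 Ω
  L: Z = jωL = j·539.7·0.00235 = 0 + j1.268 Ω
Step 3 — Series combination: Z_total = R + L = 47.6 + j1.268 Ω = 47.62∠1.5° Ω.
Step 4 — Source phasor: V = 55.4∠60.0° V = 27.7 + j47.98 V.
Step 5 — Current: I = V / Z = 0.6084 + j0.9917 A = 1.163∠58.5° A.
Step 6 — Complex power: S = V·I* = 64.43 + j1.717 VA.
Step 7 — Real power: P = Re(S) = 64.43 W.
Step 8 — Reactive power: Q = Im(S) = 1.717 VAR.
Step 9 — Apparent power: |S| = 64.46 VA.
Step 10 — Power factor: PF = P/|S| = 0.9996 (lagging).

(a) P = 64.43 W  (b) Q = 1.717 VAR  (c) S = 64.46 VA  (d) PF = 0.9996 (lagging)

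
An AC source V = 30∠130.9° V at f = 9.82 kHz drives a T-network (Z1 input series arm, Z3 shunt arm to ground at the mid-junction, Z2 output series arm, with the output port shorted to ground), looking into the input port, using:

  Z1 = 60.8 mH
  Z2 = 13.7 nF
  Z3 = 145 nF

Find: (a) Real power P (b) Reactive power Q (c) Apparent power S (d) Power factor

Step 1 — Angular frequency: ω = 2π·f = 2π·9820 = 6.17e+04 rad/s.
Step 2 — Component impedances:
  Z1: Z = jωL = j·6.17e+04·0.0608 = 0 + j3751 Ω
  Z2: Z = 1/(jωC) = -j/(ω·C) = 0 - j1183 Ω
  Z3: Z = 1/(jωC) = -j/(ω·C) = 0 - j111.8 Ω
Step 3 — With the output port shorted to ground, the output series arm Z2 runs from the junction to ground; the shunt arm Z3 also runs from the junction to ground. They appear in parallel: Z3 || Z2 = 0 - j102.1 Ω.
Step 4 — Series with input arm Z1: Z_in = Z1 + (Z3 || Z2) = 0 + j3649 Ω = 3649∠90.0° Ω.
Step 5 — Source phasor: V = 30∠130.9° V = -19.64 + j22.68 V.
Step 6 — Current: I = V / Z = 0.006214 + j0.005382 A = 0.008221∠40.9° A.
Step 7 — Complex power: S = V·I* = 0 + j0.2466 VA.
Step 8 — Real power: P = Re(S) = 0 W.
Step 9 — Reactive power: Q = Im(S) = 0.2466 VAR.
Step 10 — Apparent power: |S| = 0.2466 VA.
Step 11 — Power factor: PF = P/|S| = 0 (lagging).

(a) P = 0 W  (b) Q = 0.2466 VAR  (c) S = 0.2466 VA  (d) PF = 0 (lagging)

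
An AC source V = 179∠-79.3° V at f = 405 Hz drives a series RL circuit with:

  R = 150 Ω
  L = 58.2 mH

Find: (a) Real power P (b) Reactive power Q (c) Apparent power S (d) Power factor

Step 1 — Angular frequency: ω = 2π·f = 2π·405 = 2545 rad/s.
Step 2 — Component impedances:
  R: Z = R = 150 Ω
  L: Z = jωL = j·2545·0.0582 = 0 + j148.1 Ω
Step 3 — Series combination: Z_total = R + L = 150 + j148.1 Ω = 210.8∠44.6° Ω.
Step 4 — Source phasor: V = 179∠-79.3° V = 33.23 - j175.9 V.
Step 5 — Current: I = V / Z = -0.4741 - j0.7045 A = 0.8492∠-123.9° A.
Step 6 — Complex power: S = V·I* = 108.2 + j106.8 VA.
Step 7 — Real power: P = Re(S) = 108.2 W.
Step 8 — Reactive power: Q = Im(S) = 106.8 VAR.
Step 9 — Apparent power: |S| = 152 VA.
Step 10 — Power factor: PF = P/|S| = 0.7116 (lagging).

(a) P = 108.2 W  (b) Q = 106.8 VAR  (c) S = 152 VA  (d) PF = 0.7116 (lagging)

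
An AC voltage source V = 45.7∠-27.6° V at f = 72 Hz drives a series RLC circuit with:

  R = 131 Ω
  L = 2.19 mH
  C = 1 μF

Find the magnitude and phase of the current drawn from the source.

Step 1 — Angular frequency: ω = 2π·f = 2π·72 = 452.4 rad/s.
Step 2 — Component impedances:
  R: Z = R = 131 Ω
  L: Z = jωL = j·452.4·0.00219 = 0 + j0.9907 Ω
  C: Z = 1/(jωC) = -j/(ω·C) = 0 - j2210 Ω
Step 3 — Series combination: Z_total = R + L + C = 131 - j2209 Ω = 2213∠-86.6° Ω.
Step 4 — Source phasor: V = 45.7∠-27.6° V = 40.5 - j21.17 V.
Step 5 — Ohm's law: I = V / Z_total = (40.5 - j21.17) / (131 - j2209) = 0.01063 + j0.0177 A.
Step 6 — Convert to polar: |I| = 0.02065 A, ∠I = 59.0°.

I = 0.02065∠59.0° A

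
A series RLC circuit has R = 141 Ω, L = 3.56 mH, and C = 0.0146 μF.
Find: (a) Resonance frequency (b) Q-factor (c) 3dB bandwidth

Step 1 — Resonance condition Im(Z)=0 gives ω₀ = 1/√(LC).
Step 2 — ω₀ = 1/√(0.00356·1.46e-08) = 1.387e+05 rad/s.
Step 3 — f₀ = ω₀/(2π) = 2.208e+04 Hz.
Step 4 — Series Q: Q = ω₀L/R = 1.387e+05·0.00356/141 = 3.502.
Step 5 — 3dB bandwidth: Δω = ω₀/Q = 3.961e+04 rad/s; BW = Δω/(2π) = 6304 Hz.

(a) f₀ = 2.208e+04 Hz  (b) Q = 3.502  (c) BW = 6304 Hz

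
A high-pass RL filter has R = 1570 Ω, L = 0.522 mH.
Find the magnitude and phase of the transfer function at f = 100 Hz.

Step 1 — Angular frequency: ω = 2π·100 = 628.3 rad/s.
Step 2 — Transfer function: H(jω) = jωL/(R + jωL).
Step 3 — Numerator jωL = j·0.328; denominator R + jωL = 1570 + j0.328.
Step 4 — H = 4.364e-08 + j0.0002089.
Step 5 — Magnitude: |H| = 0.0002089 (-73.6 dB); phase: φ = 90.0°.

|H| = 0.0002089 (-73.6 dB), φ = 90.0°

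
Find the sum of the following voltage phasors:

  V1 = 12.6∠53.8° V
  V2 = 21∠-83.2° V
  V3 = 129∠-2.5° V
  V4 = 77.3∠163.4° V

Step 1 — Convert each phasor to rectangular form:
  V1 = 12.6·(cos(53.8°) + j·sin(53.8°)) = 7.442 + j10.17 V
  V2 = 21·(cos(-83.2°) + j·sin(-83.2°)) = 2.486 - j20.85 V
  V3 = 129·(cos(-2.5°) + j·sin(-2.5°)) = 128.9 - j5.627 V
  V4 = 77.3·(cos(163.4°) + j·sin(163.4°)) = -74.08 + j22.08 V
Step 2 — Sum components: V_total = 64.73 + j5.772 V.
Step 3 — Convert to polar: |V_total| = 64.98 V, ∠V_total = 5.1°.

V_total = 64.98∠5.1° V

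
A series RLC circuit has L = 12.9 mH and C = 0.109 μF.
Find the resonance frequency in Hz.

Step 1 — Resonance condition Im(Z)=0 gives ω₀ = 1/√(LC).
Step 2 — ω₀ = 1/√(0.0129·1.09e-07) = 2.667e+04 rad/s.
Step 3 — f₀ = ω₀/(2π) = 4244 Hz.

f₀ = 4244 Hz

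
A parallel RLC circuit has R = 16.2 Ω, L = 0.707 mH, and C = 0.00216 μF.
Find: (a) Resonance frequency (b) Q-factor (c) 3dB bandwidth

Step 1 — Resonance: ω₀ = 1/√(LC) = 1/√(0.000707·2.16e-09) = 8.092e+05 rad/s.
Step 2 — f₀ = ω₀/(2π) = 1.288e+05 Hz.
Step 3 — Parallel Q: Q = R/(ω₀L) = 16.2/(8.092e+05·0.000707) = 0.02832.
Step 4 — Bandwidth: Δω = ω₀/Q = 2.858e+07 rad/s; BW = Δω/(2π) = 4.548e+06 Hz.

(a) f₀ = 1.288e+05 Hz  (b) Q = 0.02832  (c) BW = 4.548e+06 Hz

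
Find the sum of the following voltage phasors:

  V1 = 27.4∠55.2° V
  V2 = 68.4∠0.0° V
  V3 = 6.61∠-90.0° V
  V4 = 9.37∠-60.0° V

Step 1 — Convert each phasor to rectangular form:
  V1 = 27.4·(cos(55.2°) + j·sin(55.2°)) = 15.64 + j22.5 V
  V2 = 68.4·(cos(0.0°) + j·sin(0.0°)) = 68.4 V
  V3 = 6.61·(cos(-90.0°) + j·sin(-90.0°)) = 0 - j6.61 V
  V4 = 9.37·(cos(-60.0°) + j·sin(-60.0°)) = 4.685 - j8.115 V
Step 2 — Sum components: V_total = 88.72 + j7.775 V.
Step 3 — Convert to polar: |V_total| = 89.06 V, ∠V_total = 5.0°.

V_total = 89.06∠5.0° V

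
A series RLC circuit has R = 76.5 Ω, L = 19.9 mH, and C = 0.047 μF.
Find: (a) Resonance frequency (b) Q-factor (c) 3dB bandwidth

Step 1 — Resonance: ω₀ = 1/√(LC) = 1/√(0.0199·4.7e-08) = 3.27e+04 rad/s.
Step 2 — f₀ = ω₀/(2π) = 5204 Hz.
Step 3 — Series Q: Q = ω₀L/R = 3.27e+04·0.0199/76.5 = 8.506.
Step 4 — Bandwidth: Δω = ω₀/Q = 3844 rad/s; BW = Δω/(2π) = 611.8 Hz.

(a) f₀ = 5204 Hz  (b) Q = 8.506  (c) BW = 611.8 Hz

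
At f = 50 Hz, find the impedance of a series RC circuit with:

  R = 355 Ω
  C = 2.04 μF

Step 1 — Angular frequency: ω = 2π·f = 2π·50 = 314.2 rad/s.
Step 2 — Component impedances:
  R: Z = R = 355 Ω
  C: Z = 1/(jωC) = -j/(ω·C) = 0 - j1560 Ω
Step 3 — Series combination: Z_total = R + C = 355 - j1560 Ω = 1600∠-77.2° Ω.

Z = 355 - j1560 Ω = 1600∠-77.2° Ω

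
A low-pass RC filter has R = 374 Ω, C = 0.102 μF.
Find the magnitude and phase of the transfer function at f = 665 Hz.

Step 1 — Angular frequency: ω = 2π·665 = 4178 rad/s.
Step 2 — Transfer function: H(jω) = 1/(1 + jωRC).
Step 3 — Denominator: 1 + jωRC = 1 + j·4178·374·1.02e-07 = 1 + j0.1594.
Step 4 — H = 0.9752 - j0.1554.
Step 5 — Magnitude: |H| = 0.9875 (-0.1 dB); phase: φ = -9.1°.

|H| = 0.9875 (-0.1 dB), φ = -9.1°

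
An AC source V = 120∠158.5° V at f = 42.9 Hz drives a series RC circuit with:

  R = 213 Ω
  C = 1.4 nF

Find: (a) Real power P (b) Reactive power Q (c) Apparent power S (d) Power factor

Step 1 — Angular frequency: ω = 2π·f = 2π·42.9 = 269.5 rad/s.
Step 2 — Component impedances:
  R: Z = R = 213 Ω
  C: Z = 1/(jωC) = -j/(ω·C) = 0 - j2.65e+06 Ω
Step 3 — Series combination: Z_total = R + C = 213 - j2.65e+06 Ω = 2.65e+06∠-90.0° Ω.
Step 4 — Source phasor: V = 120∠158.5° V = -111.7 + j43.98 V.
Step 5 — Current: I = V / Z = -1.66e-05 - j4.213e-05 A = 4.528e-05∠-111.5° A.
Step 6 — Complex power: S = V·I* = 4.368e-07 - j0.005434 VA.
Step 7 — Real power: P = Re(S) = 4.368e-07 W.
Step 8 — Reactive power: Q = Im(S) = -0.005434 VAR.
Step 9 — Apparent power: |S| = 0.005434 VA.
Step 10 — Power factor: PF = P/|S| = 8.038e-05 (leading).

(a) P = 4.368e-07 W  (b) Q = -0.005434 VAR  (c) S = 0.005434 VA  (d) PF = 8.038e-05 (leading)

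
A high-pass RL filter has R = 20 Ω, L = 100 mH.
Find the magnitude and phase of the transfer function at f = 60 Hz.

Step 1 — Angular frequency: ω = 2π·60 = 377 rad/s.
Step 2 — Transfer function: H(jω) = jωL/(R + jωL).
Step 3 — Numerator jωL = j·37.7; denominator R + jωL = 20 + j37.7.
Step 4 — H = 0.7804 + j0.414.
Step 5 — Magnitude: |H| = 0.8834 (-1.1 dB); phase: φ = 27.9°.

|H| = 0.8834 (-1.1 dB), φ = 27.9°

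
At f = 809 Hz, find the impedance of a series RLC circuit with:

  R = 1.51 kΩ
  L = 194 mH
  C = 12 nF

Step 1 — Angular frequency: ω = 2π·f = 2π·809 = 5083 rad/s.
Step 2 — Component impedances:
  R: Z = R = 1510 Ω
  L: Z = jωL = j·5083·0.194 = 0 + j986.1 Ω
  C: Z = 1/(jωC) = -j/(ω·C) = 0 - j1.639e+04 Ω
Step 3 — Series combination: Z_total = R + L + C = 1510 - j1.541e+04 Ω = 1.548e+04∠-84.4° Ω.

Z = 1510 - j1.541e+04 Ω = 1.548e+04∠-84.4° Ω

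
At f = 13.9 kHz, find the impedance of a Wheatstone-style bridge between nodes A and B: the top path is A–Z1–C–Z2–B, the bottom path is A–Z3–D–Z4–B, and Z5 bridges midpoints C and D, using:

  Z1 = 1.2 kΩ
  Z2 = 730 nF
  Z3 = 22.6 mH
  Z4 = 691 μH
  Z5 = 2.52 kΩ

Step 1 — Angular frequency: ω = 2π·f = 2π·1.39e+04 = 8.734e+04 rad/s.
Step 2 — Component impedances:
  Z1: Z = R = 1200 Ω
  Z2: Z = 1/(jωC) = -j/(ω·C) = 0 - j15.68 Ω
  Z3: Z = jωL = j·8.734e+04·0.0226 = 0 + j1974 Ω
  Z4: Z = jωL = j·8.734e+04·0.000691 = 0 + j60.35 Ω
  Z5: Z = R = 2520 Ω
Step 3 — Bridge requires nodal analysis (the Z5 bridge couples midpoints C and D, so the two paths cannot be reduced to a simple series/parallel combination). Setting node B to ground and injecting 1 A at node A, the 3-node admittance system at A, C, D solves to V_A = Z_AB = 900.6 + j519.1 Ω = 1039∠30.0° Ω.

Z = 900.6 + j519.1 Ω = 1039∠30.0° Ω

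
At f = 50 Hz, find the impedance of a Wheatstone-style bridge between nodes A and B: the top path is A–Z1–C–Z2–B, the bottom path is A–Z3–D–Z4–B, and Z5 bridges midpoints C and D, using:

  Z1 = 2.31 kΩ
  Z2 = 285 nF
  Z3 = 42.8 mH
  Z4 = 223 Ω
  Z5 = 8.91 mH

Step 1 — Angular frequency: ω = 2π·f = 2π·50 = 314.2 rad/s.
Step 2 — Component impedances:
  Z1: Z = R = 2310 Ω
  Z2: Z = 1/(jωC) = -j/(ω·C) = 0 - j1.117e+04 Ω
  Z3: Z = jωL = j·314.2·0.0428 = 0 + j13.45 Ω
  Z4: Z = R = 223 Ω
  Z5: Z = jωL = j·314.2·0.00891 = 0 + j2.799 Ω
Step 3 — Bridge requires nodal analysis (the Z5 bridge couples midpoints C and D, so the two paths cannot be reduced to a simple series/parallel combination). Setting node B to ground and injecting 1 A at node A, the 3-node admittance system at A, C, D solves to V_A = Z_AB = 223 + j8.994 Ω = 223.2∠2.3° Ω.

Z = 223 + j8.994 Ω = 223.2∠2.3° Ω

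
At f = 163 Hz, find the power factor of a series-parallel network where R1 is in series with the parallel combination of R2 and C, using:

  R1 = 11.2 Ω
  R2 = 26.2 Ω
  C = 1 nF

Step 1 — Angular frequency: ω = 2π·f = 2π·163 = 1024 rad/s.
Step 2 — Component impedances:
  R1: Z = R = 11.2 Ω
  R2: Z = R = 26.2 Ω
  C: Z = 1/(jωC) = -j/(ω·C) = 0 - j9.764e+05 Ω
Step 3 — Parallel branch: R2 || C = 1/(1/R2 + 1/C) = 26.2 - j0.000703 Ω.
Step 4 — Series with R1: Z_total = R1 + (R2 || C) = 37.4 - j0.000703 Ω = 37.4∠-0.0° Ω.
Step 5 — Power factor: PF = cos(φ) = Re(Z)/|Z| = 37.4/37.4 = 1.
Step 6 — Type: Im(Z) = -0.000703 ⇒ leading (phase φ = -0.0°).

PF = 1 (leading, φ = -0.0°)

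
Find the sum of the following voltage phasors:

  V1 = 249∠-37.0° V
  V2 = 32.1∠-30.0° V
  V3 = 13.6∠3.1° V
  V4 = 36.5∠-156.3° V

Step 1 — Convert each phasor to rectangular form:
  V1 = 249·(cos(-37.0°) + j·sin(-37.0°)) = 198.9 - j149.9 V
  V2 = 32.1·(cos(-30.0°) + j·sin(-30.0°)) = 27.8 - j16.05 V
  V3 = 13.6·(cos(3.1°) + j·sin(3.1°)) = 13.58 + j0.7355 V
  V4 = 36.5·(cos(-156.3°) + j·sin(-156.3°)) = -33.42 - j14.67 V
Step 2 — Sum components: V_total = 206.8 - j179.8 V.
Step 3 — Convert to polar: |V_total| = 274.1 V, ∠V_total = -41.0°.

V_total = 274.1∠-41.0° V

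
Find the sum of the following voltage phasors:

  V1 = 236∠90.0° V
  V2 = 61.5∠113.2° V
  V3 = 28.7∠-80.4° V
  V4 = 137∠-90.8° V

Step 1 — Convert each phasor to rectangular form:
  V1 = 236·(cos(90.0°) + j·sin(90.0°)) = 0 + j236 V
  V2 = 61.5·(cos(113.2°) + j·sin(113.2°)) = -24.23 + j56.53 V
  V3 = 28.7·(cos(-80.4°) + j·sin(-80.4°)) = 4.786 - j28.3 V
  V4 = 137·(cos(-90.8°) + j·sin(-90.8°)) = -1.913 - j137 V
Step 2 — Sum components: V_total = -21.35 + j127.2 V.
Step 3 — Convert to polar: |V_total| = 129 V, ∠V_total = 99.5°.

V_total = 129∠99.5° V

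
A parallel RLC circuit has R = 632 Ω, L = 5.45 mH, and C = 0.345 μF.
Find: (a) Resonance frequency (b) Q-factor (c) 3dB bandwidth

Step 1 — Resonance: ω₀ = 1/√(LC) = 1/√(0.00545·3.45e-07) = 2.306e+04 rad/s.
Step 2 — f₀ = ω₀/(2π) = 3670 Hz.
Step 3 — Parallel Q: Q = R/(ω₀L) = 632/(2.306e+04·0.00545) = 5.028.
Step 4 — Bandwidth: Δω = ω₀/Q = 4586 rad/s; BW = Δω/(2π) = 729.9 Hz.

(a) f₀ = 3670 Hz  (b) Q = 5.028  (c) BW = 729.9 Hz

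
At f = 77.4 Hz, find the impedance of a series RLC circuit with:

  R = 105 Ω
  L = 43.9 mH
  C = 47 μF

Step 1 — Angular frequency: ω = 2π·f = 2π·77.4 = 486.3 rad/s.
Step 2 — Component impedances:
  R: Z = R = 105 Ω
  L: Z = jωL = j·486.3·0.0439 = 0 + j21.35 Ω
  C: Z = 1/(jωC) = -j/(ω·C) = 0 - j43.75 Ω
Step 3 — Series combination: Z_total = R + L + C = 105 - j22.4 Ω = 107.4∠-12.0° Ω.

Z = 105 - j22.4 Ω = 107.4∠-12.0° Ω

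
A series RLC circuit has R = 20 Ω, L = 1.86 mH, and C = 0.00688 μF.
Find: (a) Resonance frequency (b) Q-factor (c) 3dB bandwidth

Step 1 — Resonance condition Im(Z)=0 gives ω₀ = 1/√(LC).
Step 2 — ω₀ = 1/√(0.00186·6.88e-09) = 2.795e+05 rad/s.
Step 3 — f₀ = ω₀/(2π) = 4.449e+04 Hz.
Step 4 — Series Q: Q = ω₀L/R = 2.795e+05·0.00186/20 = 26.
Step 5 — 3dB bandwidth: Δω = ω₀/Q = 1.075e+04 rad/s; BW = Δω/(2π) = 1711 Hz.

(a) f₀ = 4.449e+04 Hz  (b) Q = 26  (c) BW = 1711 Hz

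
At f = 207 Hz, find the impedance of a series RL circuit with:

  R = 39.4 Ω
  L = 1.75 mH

Step 1 — Angular frequency: ω = 2π·f = 2π·207 = 1301 rad/s.
Step 2 — Component impedances:
  R: Z = R = 39.4 Ω
  L: Z = jωL = j·1301·0.00175 = 0 + j2.276 Ω
Step 3 — Series combination: Z_total = R + L = 39.4 + j2.276 Ω = 39.47∠3.3° Ω.

Z = 39.4 + j2.276 Ω = 39.47∠3.3° Ω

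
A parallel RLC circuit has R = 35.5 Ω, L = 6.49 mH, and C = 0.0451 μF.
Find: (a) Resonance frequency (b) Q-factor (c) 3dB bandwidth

Step 1 — Resonance: ω₀ = 1/√(LC) = 1/√(0.00649·4.51e-08) = 5.845e+04 rad/s.
Step 2 — f₀ = ω₀/(2π) = 9303 Hz.
Step 3 — Parallel Q: Q = R/(ω₀L) = 35.5/(5.845e+04·0.00649) = 0.09358.
Step 4 — Bandwidth: Δω = ω₀/Q = 6.246e+05 rad/s; BW = Δω/(2π) = 9.941e+04 Hz.

(a) f₀ = 9303 Hz  (b) Q = 0.09358  (c) BW = 9.941e+04 Hz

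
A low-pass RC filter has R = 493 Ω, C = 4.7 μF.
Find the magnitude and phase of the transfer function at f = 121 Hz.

Step 1 — Angular frequency: ω = 2π·121 = 760.3 rad/s.
Step 2 — Transfer function: H(jω) = 1/(1 + jωRC).
Step 3 — Denominator: 1 + jωRC = 1 + j·760.3·493·4.7e-06 = 1 + j1.762.
Step 4 — H = 0.2437 - j0.4293.
Step 5 — Magnitude: |H| = 0.4937 (-6.1 dB); phase: φ = -60.4°.

|H| = 0.4937 (-6.1 dB), φ = -60.4°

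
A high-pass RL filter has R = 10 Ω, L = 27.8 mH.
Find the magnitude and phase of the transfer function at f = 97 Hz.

Step 1 — Angular frequency: ω = 2π·97 = 609.5 rad/s.
Step 2 — Transfer function: H(jω) = jωL/(R + jωL).
Step 3 — Numerator jωL = j·16.94; denominator R + jωL = 10 + j16.94.
Step 4 — H = 0.7417 + j0.4377.
Step 5 — Magnitude: |H| = 0.8612 (-1.3 dB); phase: φ = 30.5°.

|H| = 0.8612 (-1.3 dB), φ = 30.5°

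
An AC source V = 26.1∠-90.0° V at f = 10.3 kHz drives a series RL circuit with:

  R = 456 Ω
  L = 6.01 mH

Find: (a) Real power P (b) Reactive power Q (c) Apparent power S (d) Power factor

Step 1 — Angular frequency: ω = 2π·f = 2π·1.03e+04 = 6.472e+04 rad/s.
Step 2 — Component impedances:
  R: Z = R = 456 Ω
  L: Z = jωL = j·6.472e+04·0.00601 = 0 + j388.9 Ω
Step 3 — Series combination: Z_total = R + L = 456 + j388.9 Ω = 599.3∠40.5° Ω.
Step 4 — Source phasor: V = 26.1∠-90.0° V = 0 - j26.1 V.
Step 5 — Current: I = V / Z = -0.02826 - j0.03313 A = 0.04355∠-130.5° A.
Step 6 — Complex power: S = V·I* = 0.8647 + j0.7376 VA.
Step 7 — Real power: P = Re(S) = 0.8647 W.
Step 8 — Reactive power: Q = Im(S) = 0.7376 VAR.
Step 9 — Apparent power: |S| = 1.137 VA.
Step 10 — Power factor: PF = P/|S| = 0.7608 (lagging).

(a) P = 0.8647 W  (b) Q = 0.7376 VAR  (c) S = 1.137 VA  (d) PF = 0.7608 (lagging)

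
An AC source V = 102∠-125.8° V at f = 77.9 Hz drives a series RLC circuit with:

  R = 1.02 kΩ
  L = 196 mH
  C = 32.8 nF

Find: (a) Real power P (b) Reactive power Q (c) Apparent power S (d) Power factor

Step 1 — Angular frequency: ω = 2π·f = 2π·77.9 = 489.5 rad/s.
Step 2 — Component impedances:
  R: Z = R = 1020 Ω
  L: Z = jωL = j·489.5·0.196 = 0 + j95.93 Ω
  C: Z = 1/(jωC) = -j/(ω·C) = 0 - j6.229e+04 Ω
Step 3 — Series combination: Z_total = R + L + C = 1020 - j6.219e+04 Ω = 6.22e+04∠-89.1° Ω.
Step 4 — Source phasor: V = 102∠-125.8° V = -59.67 - j82.73 V.
Step 5 — Current: I = V / Z = 0.001314 - j0.0009809 A = 0.00164∠-36.7° A.
Step 6 — Complex power: S = V·I* = 0.002743 - j0.1672 VA.
Step 7 — Real power: P = Re(S) = 0.002743 W.
Step 8 — Reactive power: Q = Im(S) = -0.1672 VAR.
Step 9 — Apparent power: |S| = 0.1673 VA.
Step 10 — Power factor: PF = P/|S| = 0.0164 (leading).

(a) P = 0.002743 W  (b) Q = -0.1672 VAR  (c) S = 0.1673 VA  (d) PF = 0.0164 (leading)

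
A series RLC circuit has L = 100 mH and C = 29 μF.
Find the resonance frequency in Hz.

Step 1 — Resonance condition Im(Z)=0 gives ω₀ = 1/√(LC).
Step 2 — ω₀ = 1/√(0.1·2.9e-05) = 587.2 rad/s.
Step 3 — f₀ = ω₀/(2π) = 93.46 Hz.

f₀ = 93.46 Hz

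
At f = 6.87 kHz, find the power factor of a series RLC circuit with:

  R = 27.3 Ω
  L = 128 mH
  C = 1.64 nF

Step 1 — Angular frequency: ω = 2π·f = 2π·6870 = 4.317e+04 rad/s.
Step 2 — Component impedances:
  R: Z = R = 27.3 Ω
  L: Z = jωL = j·4.317e+04·0.128 = 0 + j5525 Ω
  C: Z = 1/(jωC) = -j/(ω·C) = 0 - j1.413e+04 Ω
Step 3 — Series combination: Z_total = R + L + C = 27.3 - j8601 Ω = 8601∠-89.8° Ω.
Step 4 — Power factor: PF = cos(φ) = Re(Z)/|Z| = 27.3/8601 = 0.003174.
Step 5 — Type: Im(Z) = -8601 ⇒ leading (phase φ = -89.8°).

PF = 0.003174 (leading, φ = -89.8°)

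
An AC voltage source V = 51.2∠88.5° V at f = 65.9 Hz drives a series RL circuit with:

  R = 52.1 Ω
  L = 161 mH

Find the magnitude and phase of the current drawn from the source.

Step 1 — Angular frequency: ω = 2π·f = 2π·65.9 = 414.1 rad/s.
Step 2 — Component impedances:
  R: Z = R = 52.1 Ω
  L: Z = jωL = j·414.1·0.161 = 0 + j66.66 Ω
Step 3 — Series combination: Z_total = R + L = 52.1 + j66.66 Ω = 84.61∠52.0° Ω.
Step 4 — Source phasor: V = 51.2∠88.5° V = 1.34 + j51.18 V.
Step 5 — Ohm's law: I = V / Z_total = (1.34 + j51.18) / (52.1 + j66.66) = 0.4864 + j0.36 A.
Step 6 — Convert to polar: |I| = 0.6051 A, ∠I = 36.5°.

I = 0.6051∠36.5° A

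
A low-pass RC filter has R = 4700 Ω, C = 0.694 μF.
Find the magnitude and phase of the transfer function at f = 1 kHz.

Step 1 — Angular frequency: ω = 2π·1000 = 6283 rad/s.
Step 2 — Transfer function: H(jω) = 1/(1 + jωRC).
Step 3 — Denominator: 1 + jωRC = 1 + j·6283·4700·6.94e-07 = 1 + j20.49.
Step 4 — H = 0.002375 - j0.04868.
Step 5 — Magnitude: |H| = 0.04874 (-26.2 dB); phase: φ = -87.2°.

|H| = 0.04874 (-26.2 dB), φ = -87.2°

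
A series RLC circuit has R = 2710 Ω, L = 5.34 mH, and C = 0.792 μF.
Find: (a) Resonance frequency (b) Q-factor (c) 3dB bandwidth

Step 1 — Resonance: ω₀ = 1/√(LC) = 1/√(0.00534·7.92e-07) = 1.538e+04 rad/s.
Step 2 — f₀ = ω₀/(2π) = 2447 Hz.
Step 3 — Series Q: Q = ω₀L/R = 1.538e+04·0.00534/2710 = 0.0303.
Step 4 — Bandwidth: Δω = ω₀/Q = 5.075e+05 rad/s; BW = Δω/(2π) = 8.077e+04 Hz.

(a) f₀ = 2447 Hz  (b) Q = 0.0303  (c) BW = 8.077e+04 Hz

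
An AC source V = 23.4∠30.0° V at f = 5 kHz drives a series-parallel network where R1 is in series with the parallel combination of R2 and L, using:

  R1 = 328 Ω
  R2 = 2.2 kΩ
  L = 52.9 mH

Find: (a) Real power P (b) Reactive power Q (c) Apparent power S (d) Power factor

Step 1 — Angular frequency: ω = 2π·f = 2π·5000 = 3.142e+04 rad/s.
Step 2 — Component impedances:
  R1: Z = R = 328 Ω
  R2: Z = R = 2200 Ω
  L: Z = jωL = j·3.142e+04·0.0529 = 0 + j1662 Ω
Step 3 — Parallel branch: R2 || L = 1/(1/R2 + 1/L) = 799.3 + j1058 Ω.
Step 4 — Series with R1: Z_total = R1 + (R2 || L) = 1127 + j1058 Ω = 1546∠43.2° Ω.
Step 5 — Source phasor: V = 23.4∠30.0° V = 20.26 + j11.7 V.
Step 6 — Current: I = V / Z = 0.01474 - j0.003453 A = 0.01513∠-13.2° A.
Step 7 — Complex power: S = V·I* = 0.2582 + j0.2424 VA.
Step 8 — Real power: P = Re(S) = 0.2582 W.
Step 9 — Reactive power: Q = Im(S) = 0.2424 VAR.
Step 10 — Apparent power: |S| = 0.3542 VA.
Step 11 — Power factor: PF = P/|S| = 0.7291 (lagging).

(a) P = 0.2582 W  (b) Q = 0.2424 VAR  (c) S = 0.3542 VA  (d) PF = 0.7291 (lagging)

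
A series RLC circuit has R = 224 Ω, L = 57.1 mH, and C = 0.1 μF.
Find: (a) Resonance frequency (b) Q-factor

Step 1 — Resonance condition Im(Z)=0 gives ω₀ = 1/√(LC).
Step 2 — ω₀ = 1/√(0.0571·1e-07) = 1.323e+04 rad/s.
Step 3 — f₀ = ω₀/(2π) = 2106 Hz.
Step 4 — Series Q: Q = ω₀L/R = 1.323e+04·0.0571/224 = 3.373.

(a) f₀ = 2106 Hz  (b) Q = 3.373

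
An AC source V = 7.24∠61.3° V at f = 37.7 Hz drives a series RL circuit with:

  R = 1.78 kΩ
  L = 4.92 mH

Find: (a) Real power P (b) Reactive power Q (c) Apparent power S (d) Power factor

Step 1 — Angular frequency: ω = 2π·f = 2π·37.7 = 236.9 rad/s.
Step 2 — Component impedances:
  R: Z = R = 1780 Ω
  L: Z = jωL = j·236.9·0.00492 = 0 + j1.165 Ω
Step 3 — Series combination: Z_total = R + L = 1780 + j1.165 Ω = 1780∠0.0° Ω.
Step 4 — Source phasor: V = 7.24∠61.3° V = 3.477 + j6.351 V.
Step 5 — Current: I = V / Z = 0.001956 + j0.003566 A = 0.004067∠61.3° A.
Step 6 — Complex power: S = V·I* = 0.02945 + j1.928e-05 VA.
Step 7 — Real power: P = Re(S) = 0.02945 W.
Step 8 — Reactive power: Q = Im(S) = 1.928e-05 VAR.
Step 9 — Apparent power: |S| = 0.02945 VA.
Step 10 — Power factor: PF = P/|S| = 1 (lagging).

(a) P = 0.02945 W  (b) Q = 1.928e-05 VAR  (c) S = 0.02945 VA  (d) PF = 1 (lagging)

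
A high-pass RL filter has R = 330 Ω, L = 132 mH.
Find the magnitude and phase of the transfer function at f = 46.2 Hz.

Step 1 — Angular frequency: ω = 2π·46.2 = 290.3 rad/s.
Step 2 — Transfer function: H(jω) = jωL/(R + jωL).
Step 3 — Numerator jωL = j·38.32; denominator R + jωL = 330 + j38.32.
Step 4 — H = 0.0133 + j0.1146.
Step 5 — Magnitude: |H| = 0.1153 (-18.8 dB); phase: φ = 83.4°.

|H| = 0.1153 (-18.8 dB), φ = 83.4°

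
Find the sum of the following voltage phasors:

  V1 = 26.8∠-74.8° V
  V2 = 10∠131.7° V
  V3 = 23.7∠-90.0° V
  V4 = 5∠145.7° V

Step 1 — Convert each phasor to rectangular form:
  V1 = 26.8·(cos(-74.8°) + j·sin(-74.8°)) = 7.027 - j25.86 V
  V2 = 10·(cos(131.7°) + j·sin(131.7°)) = -6.652 + j7.466 V
  V3 = 23.7·(cos(-90.0°) + j·sin(-90.0°)) = 0 - j23.7 V
  V4 = 5·(cos(145.7°) + j·sin(145.7°)) = -4.13 + j2.818 V
Step 2 — Sum components: V_total = -3.756 - j39.28 V.
Step 3 — Convert to polar: |V_total| = 39.46 V, ∠V_total = -95.5°.

V_total = 39.46∠-95.5° V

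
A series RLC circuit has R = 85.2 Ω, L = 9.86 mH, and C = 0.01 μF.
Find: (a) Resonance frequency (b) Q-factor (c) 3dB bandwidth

Step 1 — Resonance: ω₀ = 1/√(LC) = 1/√(0.00986·1e-08) = 1.007e+05 rad/s.
Step 2 — f₀ = ω₀/(2π) = 1.603e+04 Hz.
Step 3 — Series Q: Q = ω₀L/R = 1.007e+05·0.00986/85.2 = 11.65.
Step 4 — Bandwidth: Δω = ω₀/Q = 8641 rad/s; BW = Δω/(2π) = 1375 Hz.

(a) f₀ = 1.603e+04 Hz  (b) Q = 11.65  (c) BW = 1375 Hz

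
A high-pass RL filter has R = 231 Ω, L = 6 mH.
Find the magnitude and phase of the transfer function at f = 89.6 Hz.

Step 1 — Angular frequency: ω = 2π·89.6 = 563 rad/s.
Step 2 — Transfer function: H(jω) = jωL/(R + jωL).
Step 3 — Numerator jωL = j·3.378; denominator R + jωL = 231 + j3.378.
Step 4 — H = 0.0002138 + j0.01462.
Step 5 — Magnitude: |H| = 0.01462 (-36.7 dB); phase: φ = 89.2°.

|H| = 0.01462 (-36.7 dB), φ = 89.2°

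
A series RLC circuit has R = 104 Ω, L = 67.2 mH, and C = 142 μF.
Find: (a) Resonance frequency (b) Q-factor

Step 1 — Resonance condition Im(Z)=0 gives ω₀ = 1/√(LC).
Step 2 — ω₀ = 1/√(0.0672·0.000142) = 323.7 rad/s.
Step 3 — f₀ = ω₀/(2π) = 51.52 Hz.
Step 4 — Series Q: Q = ω₀L/R = 323.7·0.0672/104 = 0.2092.

(a) f₀ = 51.52 Hz  (b) Q = 0.2092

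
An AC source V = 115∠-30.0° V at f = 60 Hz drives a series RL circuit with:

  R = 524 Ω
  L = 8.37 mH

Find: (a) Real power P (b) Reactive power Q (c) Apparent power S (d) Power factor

Step 1 — Angular frequency: ω = 2π·f = 2π·60 = 377 rad/s.
Step 2 — Component impedances:
  R: Z = R = 524 Ω
  L: Z = jωL = j·377·0.00837 = 0 + j3.155 Ω
Step 3 — Series combination: Z_total = R + L = 524 + j3.155 Ω = 524∠0.3° Ω.
Step 4 — Source phasor: V = 115∠-30.0° V = 99.59 - j57.5 V.
Step 5 — Current: I = V / Z = 0.1894 - j0.1109 A = 0.2195∠-30.3° A.
Step 6 — Complex power: S = V·I* = 25.24 + j0.152 VA.
Step 7 — Real power: P = Re(S) = 25.24 W.
Step 8 — Reactive power: Q = Im(S) = 0.152 VAR.
Step 9 — Apparent power: |S| = 25.24 VA.
Step 10 — Power factor: PF = P/|S| = 1 (lagging).

(a) P = 25.24 W  (b) Q = 0.152 VAR  (c) S = 25.24 VA  (d) PF = 1 (lagging)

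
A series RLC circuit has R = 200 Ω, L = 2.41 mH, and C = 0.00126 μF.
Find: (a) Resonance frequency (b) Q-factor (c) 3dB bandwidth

Step 1 — Resonance: ω₀ = 1/√(LC) = 1/√(0.00241·1.26e-09) = 5.739e+05 rad/s.
Step 2 — f₀ = ω₀/(2π) = 9.133e+04 Hz.
Step 3 — Series Q: Q = ω₀L/R = 5.739e+05·0.00241/200 = 6.915.
Step 4 — Bandwidth: Δω = ω₀/Q = 8.299e+04 rad/s; BW = Δω/(2π) = 1.321e+04 Hz.

(a) f₀ = 9.133e+04 Hz  (b) Q = 6.915  (c) BW = 1.321e+04 Hz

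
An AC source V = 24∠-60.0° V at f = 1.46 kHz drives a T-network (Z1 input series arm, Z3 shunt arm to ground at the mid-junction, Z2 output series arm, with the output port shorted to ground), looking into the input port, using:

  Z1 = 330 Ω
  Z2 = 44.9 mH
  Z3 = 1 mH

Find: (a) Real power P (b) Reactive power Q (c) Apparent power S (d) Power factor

Step 1 — Angular frequency: ω = 2π·f = 2π·1460 = 9173 rad/s.
Step 2 — Component impedances:
  Z1: Z = R = 330 Ω
  Z2: Z = jωL = j·9173·0.0449 = 0 + j411.9 Ω
  Z3: Z = jωL = j·9173·0.001 = 0 + j9.173 Ω
Step 3 — With the output port shorted to ground, the output series arm Z2 runs from the junction to ground; the shunt arm Z3 also runs from the junction to ground. They appear in parallel: Z3 || Z2 = 0 + j8.974 Ω.
Step 4 — Series with input arm Z1: Z_in = Z1 + (Z3 || Z2) = 330 + j8.974 Ω = 330.1∠1.6° Ω.
Step 5 — Source phasor: V = 24∠-60.0° V = 12 - j20.78 V.
Step 6 — Current: I = V / Z = 0.03463 - j0.06393 A = 0.0727∠-61.6° A.
Step 7 — Complex power: S = V·I* = 1.744 + j0.04743 VA.
Step 8 — Real power: P = Re(S) = 1.744 W.
Step 9 — Reactive power: Q = Im(S) = 0.04743 VAR.
Step 10 — Apparent power: |S| = 1.745 VA.
Step 11 — Power factor: PF = P/|S| = 0.9996 (lagging).

(a) P = 1.744 W  (b) Q = 0.04743 VAR  (c) S = 1.745 VA  (d) PF = 0.9996 (lagging)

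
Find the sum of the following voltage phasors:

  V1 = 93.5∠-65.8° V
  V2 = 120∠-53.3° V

Step 1 — Convert each phasor to rectangular form:
  V1 = 93.5·(cos(-65.8°) + j·sin(-65.8°)) = 38.33 - j85.28 V
  V2 = 120·(cos(-53.3°) + j·sin(-53.3°)) = 71.72 - j96.21 V
Step 2 — Sum components: V_total = 110 - j181.5 V.
Step 3 — Convert to polar: |V_total| = 212.3 V, ∠V_total = -58.8°.

V_total = 212.3∠-58.8° V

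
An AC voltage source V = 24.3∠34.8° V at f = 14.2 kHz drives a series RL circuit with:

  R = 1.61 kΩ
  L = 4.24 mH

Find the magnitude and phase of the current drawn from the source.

Step 1 — Angular frequency: ω = 2π·f = 2π·1.42e+04 = 8.922e+04 rad/s.
Step 2 — Component impedances:
  R: Z = R = 1610 Ω
  L: Z = jωL = j·8.922e+04·0.00424 = 0 + j378.3 Ω
Step 3 — Series combination: Z_total = R + L = 1610 + j378.3 Ω = 1654∠13.2° Ω.
Step 4 — Source phasor: V = 24.3∠34.8° V = 19.95 + j13.87 V.
Step 5 — Ohm's law: I = V / Z_total = (19.95 + j13.87) / (1610 + j378.3) = 0.01366 + j0.005403 A.
Step 6 — Convert to polar: |I| = 0.01469 A, ∠I = 21.6°.

I = 0.01469∠21.6° A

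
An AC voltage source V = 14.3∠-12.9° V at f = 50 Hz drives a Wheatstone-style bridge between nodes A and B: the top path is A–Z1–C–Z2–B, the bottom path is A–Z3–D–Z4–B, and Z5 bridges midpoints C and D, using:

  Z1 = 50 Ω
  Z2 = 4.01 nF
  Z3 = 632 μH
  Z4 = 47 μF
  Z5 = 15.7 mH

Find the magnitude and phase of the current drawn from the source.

Step 1 — Angular frequency: ω = 2π·f = 2π·50 = 314.2 rad/s.
Step 2 — Component impedances:
  Z1: Z = R = 50 Ω
  Z2: Z = 1/(jωC) = -j/(ω·C) = 0 - j7.938e+05 Ω
  Z3: Z = jωL = j·314.2·0.000632 = 0 + j0.1985 Ω
  Z4: Z = 1/(jωC) = -j/(ω·C) = 0 - j67.73 Ω
  Z5: Z = jωL = j·314.2·0.0157 = 0 + j4.932 Ω
Step 3 — Bridge requires nodal analysis (the Z5 bridge couples midpoints C and D, so the two paths cannot be reduced to a simple series/parallel combination). Setting node B to ground and injecting 1 A at node A, the 3-node admittance system at A, C, D solves to V_A = Z_AB = 0.0007835 - j67.52 Ω = 67.52∠-90.0° Ω.
Step 4 — Source phasor: V = 14.3∠-12.9° V = 13.94 - j3.192 V.
Step 5 — Ohm's law: I = V / Z_total = (13.94 - j3.192) / (0.0007835 - j67.52) = 0.04728 + j0.2064 A.
Step 6 — Convert to polar: |I| = 0.2118 A, ∠I = 77.1°.

I = 0.2118∠77.1° A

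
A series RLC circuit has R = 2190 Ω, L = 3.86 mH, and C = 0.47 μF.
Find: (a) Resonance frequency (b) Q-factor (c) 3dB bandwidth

Step 1 — Resonance: ω₀ = 1/√(LC) = 1/√(0.00386·4.7e-07) = 2.348e+04 rad/s.
Step 2 — f₀ = ω₀/(2π) = 3737 Hz.
Step 3 — Series Q: Q = ω₀L/R = 2.348e+04·0.00386/2190 = 0.04138.
Step 4 — Bandwidth: Δω = ω₀/Q = 5.674e+05 rad/s; BW = Δω/(2π) = 9.03e+04 Hz.

(a) f₀ = 3737 Hz  (b) Q = 0.04138  (c) BW = 9.03e+04 Hz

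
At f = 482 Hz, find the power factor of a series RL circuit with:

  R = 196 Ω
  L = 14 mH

Step 1 — Angular frequency: ω = 2π·f = 2π·482 = 3028 rad/s.
Step 2 — Component impedances:
  R: Z = R = 196 Ω
  L: Z = jωL = j·3028·0.014 = 0 + j42.4 Ω
Step 3 — Series combination: Z_total = R + L = 196 + j42.4 Ω = 200.5∠12.2° Ω.
Step 4 — Power factor: PF = cos(φ) = Re(Z)/|Z| = 196/200.53 = 0.9774.
Step 5 — Type: Im(Z) = 42.4 ⇒ lagging (phase φ = 12.2°).

PF = 0.9774 (lagging, φ = 12.2°)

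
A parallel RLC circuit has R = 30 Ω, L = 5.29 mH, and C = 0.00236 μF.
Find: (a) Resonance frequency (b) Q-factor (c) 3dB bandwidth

Step 1 — Resonance: ω₀ = 1/√(LC) = 1/√(0.00529·2.36e-09) = 2.83e+05 rad/s.
Step 2 — f₀ = ω₀/(2π) = 4.504e+04 Hz.
Step 3 — Parallel Q: Q = R/(ω₀L) = 30/(2.83e+05·0.00529) = 0.02004.
Step 4 — Bandwidth: Δω = ω₀/Q = 1.412e+07 rad/s; BW = Δω/(2π) = 2.248e+06 Hz.

(a) f₀ = 4.504e+04 Hz  (b) Q = 0.02004  (c) BW = 2.248e+06 Hz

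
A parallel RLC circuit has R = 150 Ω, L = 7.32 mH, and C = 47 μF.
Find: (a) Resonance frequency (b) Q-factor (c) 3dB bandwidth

Step 1 — Resonance: ω₀ = 1/√(LC) = 1/√(0.00732·4.7e-05) = 1705 rad/s.
Step 2 — f₀ = ω₀/(2π) = 271.3 Hz.
Step 3 — Parallel Q: Q = R/(ω₀L) = 150/(1705·0.00732) = 12.02.
Step 4 — Bandwidth: Δω = ω₀/Q = 141.8 rad/s; BW = Δω/(2π) = 22.58 Hz.

(a) f₀ = 271.3 Hz  (b) Q = 12.02  (c) BW = 22.58 Hz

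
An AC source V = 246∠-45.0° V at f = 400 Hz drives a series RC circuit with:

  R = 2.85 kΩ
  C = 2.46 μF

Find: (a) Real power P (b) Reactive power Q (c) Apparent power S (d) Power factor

Step 1 — Angular frequency: ω = 2π·f = 2π·400 = 2513 rad/s.
Step 2 — Component impedances:
  R: Z = R = 2850 Ω
  C: Z = 1/(jωC) = -j/(ω·C) = 0 - j161.7 Ω
Step 3 — Series combination: Z_total = R + C = 2850 - j161.7 Ω = 2855∠-3.2° Ω.
Step 4 — Source phasor: V = 246∠-45.0° V = 173.9 - j173.9 V.
Step 5 — Current: I = V / Z = 0.06429 - j0.05739 A = 0.08618∠-41.8° A.
Step 6 — Complex power: S = V·I* = 21.17 - j1.201 VA.
Step 7 — Real power: P = Re(S) = 21.17 W.
Step 8 — Reactive power: Q = Im(S) = -1.201 VAR.
Step 9 — Apparent power: |S| = 21.2 VA.
Step 10 — Power factor: PF = P/|S| = 0.9984 (leading).

(a) P = 21.17 W  (b) Q = -1.201 VAR  (c) S = 21.2 VA  (d) PF = 0.9984 (leading)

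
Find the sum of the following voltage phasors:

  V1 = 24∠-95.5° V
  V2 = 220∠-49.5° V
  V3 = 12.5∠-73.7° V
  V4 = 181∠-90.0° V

Step 1 — Convert each phasor to rectangular form:
  V1 = 24·(cos(-95.5°) + j·sin(-95.5°)) = -2.3 - j23.89 V
  V2 = 220·(cos(-49.5°) + j·sin(-49.5°)) = 142.9 - j167.3 V
  V3 = 12.5·(cos(-73.7°) + j·sin(-73.7°)) = 3.508 - j12 V
  V4 = 181·(cos(-90.0°) + j·sin(-90.0°)) = 0 - j181 V
Step 2 — Sum components: V_total = 144.1 - j384.2 V.
Step 3 — Convert to polar: |V_total| = 410.3 V, ∠V_total = -69.4°.

V_total = 410.3∠-69.4° V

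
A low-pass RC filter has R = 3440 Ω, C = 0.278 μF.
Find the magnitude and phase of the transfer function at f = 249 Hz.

Step 1 — Angular frequency: ω = 2π·249 = 1565 rad/s.
Step 2 — Transfer function: H(jω) = 1/(1 + jωRC).
Step 3 — Denominator: 1 + jωRC = 1 + j·1565·3440·2.78e-07 = 1 + j1.496.
Step 4 — H = 0.3088 - j0.462.
Step 5 — Magnitude: |H| = 0.5557 (-5.1 dB); phase: φ = -56.2°.

|H| = 0.5557 (-5.1 dB), φ = -56.2°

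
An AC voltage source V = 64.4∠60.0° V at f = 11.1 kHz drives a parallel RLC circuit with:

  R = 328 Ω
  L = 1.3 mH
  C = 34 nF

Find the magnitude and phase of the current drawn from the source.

Step 1 — Angular frequency: ω = 2π·f = 2π·1.11e+04 = 6.974e+04 rad/s.
Step 2 — Component impedances:
  R: Z = R = 328 Ω
  L: Z = jωL = j·6.974e+04·0.0013 = 0 + j90.67 Ω
  C: Z = 1/(jωC) = -j/(ω·C) = 0 - j421.7 Ω
Step 3 — Parallel combination: 1/Z_total = 1/R + 1/L + 1/C; Z_total = 36.18 + j102.8 Ω = 108.9∠70.6° Ω.
Step 4 — Source phasor: V = 64.4∠60.0° V = 32.2 + j55.77 V.
Step 5 — Ohm's law: I = V / Z_total = (32.2 + j55.77) / (36.18 + j102.8) = 0.5811 - j0.1088 A.
Step 6 — Convert to polar: |I| = 0.5911 A, ∠I = -10.6°.

I = 0.5911∠-10.6° A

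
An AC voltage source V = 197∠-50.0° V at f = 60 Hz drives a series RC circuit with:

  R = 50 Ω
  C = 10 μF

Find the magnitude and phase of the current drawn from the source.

Step 1 — Angular frequency: ω = 2π·f = 2π·60 = 377 rad/s.
Step 2 — Component impedances:
  R: Z = R = 50 Ω
  C: Z = 1/(jωC) = -j/(ω·C) = 0 - j265.3 Ω
Step 3 — Series combination: Z_total = R + C = 50 - j265.3 Ω = 269.9∠-79.3° Ω.
Step 4 — Source phasor: V = 197∠-50.0° V = 126.6 - j150.9 V.
Step 5 — Ohm's law: I = V / Z_total = (126.6 - j150.9) / (50 - j265.3) = 0.6363 + j0.3574 A.
Step 6 — Convert to polar: |I| = 0.7298 A, ∠I = 29.3°.

I = 0.7298∠29.3° A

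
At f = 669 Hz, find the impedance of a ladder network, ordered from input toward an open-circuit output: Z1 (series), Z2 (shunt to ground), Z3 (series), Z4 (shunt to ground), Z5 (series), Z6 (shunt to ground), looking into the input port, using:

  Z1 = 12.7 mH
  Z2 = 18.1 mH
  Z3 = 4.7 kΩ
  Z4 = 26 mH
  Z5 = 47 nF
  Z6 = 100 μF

Step 1 — Angular frequency: ω = 2π·f = 2π·669 = 4203 rad/s.
Step 2 — Component impedances:
  Z1: Z = jωL = j·4203·0.0127 = 0 + j53.38 Ω
  Z2: Z = jωL = j·4203·0.0181 = 0 + j76.08 Ω
  Z3: Z = R = 4700 Ω
  Z4: Z = jωL = j·4203·0.026 = 0 + j109.3 Ω
  Z5: Z = 1/(jωC) = -j/(ω·C) = 0 - j5062 Ω
  Z6: Z = 1/(jωC) = -j/(ω·C) = 0 - j2.379 Ω
Step 3 — Ladder network (open output): work backward from the far end, alternating series and parallel combinations. Z_in = 1.23 + j129.4 Ω = 129.4∠89.5° Ω.

Z = 1.23 + j129.4 Ω = 129.4∠89.5° Ω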